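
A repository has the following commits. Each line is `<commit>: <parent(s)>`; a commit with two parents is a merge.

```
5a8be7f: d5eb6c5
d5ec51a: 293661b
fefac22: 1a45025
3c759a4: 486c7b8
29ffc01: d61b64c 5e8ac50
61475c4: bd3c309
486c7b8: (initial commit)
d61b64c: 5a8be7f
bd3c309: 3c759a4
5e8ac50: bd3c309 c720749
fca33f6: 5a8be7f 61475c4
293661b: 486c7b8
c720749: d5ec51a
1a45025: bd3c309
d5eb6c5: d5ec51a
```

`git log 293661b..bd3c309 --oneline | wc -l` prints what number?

Reachable from bd3c309: {3c759a4, 486c7b8, bd3c309}.
Reachable from 293661b: {293661b, 486c7b8}.
In bd3c309's history but not 293661b's: {3c759a4, bd3c309} — 2 commits.

2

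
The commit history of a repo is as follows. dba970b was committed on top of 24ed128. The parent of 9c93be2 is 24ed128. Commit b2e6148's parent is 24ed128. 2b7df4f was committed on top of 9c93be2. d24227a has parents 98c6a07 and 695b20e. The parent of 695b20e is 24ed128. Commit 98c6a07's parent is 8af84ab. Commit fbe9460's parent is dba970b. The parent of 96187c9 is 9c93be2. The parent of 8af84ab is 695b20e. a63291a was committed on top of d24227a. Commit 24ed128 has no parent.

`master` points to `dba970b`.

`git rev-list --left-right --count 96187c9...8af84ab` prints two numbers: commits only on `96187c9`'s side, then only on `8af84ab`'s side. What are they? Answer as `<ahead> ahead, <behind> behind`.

2 ahead, 2 behind

Reachable from 96187c9: {24ed128, 96187c9, 9c93be2}.
Reachable from 8af84ab: {24ed128, 695b20e, 8af84ab}.
Only in 96187c9's history (ahead): {96187c9, 9c93be2} — 2.
Only in 8af84ab's history (behind): {695b20e, 8af84ab} — 2.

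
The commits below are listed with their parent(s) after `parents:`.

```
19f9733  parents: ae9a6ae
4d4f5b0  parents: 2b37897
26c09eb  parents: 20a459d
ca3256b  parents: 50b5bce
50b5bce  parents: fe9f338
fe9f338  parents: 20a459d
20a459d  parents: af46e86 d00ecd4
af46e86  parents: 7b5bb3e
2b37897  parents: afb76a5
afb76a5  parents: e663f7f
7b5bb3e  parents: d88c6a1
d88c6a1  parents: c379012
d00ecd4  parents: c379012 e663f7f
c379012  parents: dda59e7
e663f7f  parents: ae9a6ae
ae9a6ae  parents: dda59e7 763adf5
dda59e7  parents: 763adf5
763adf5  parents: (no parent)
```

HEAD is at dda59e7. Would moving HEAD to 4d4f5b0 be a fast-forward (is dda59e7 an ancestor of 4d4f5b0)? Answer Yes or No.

A fast-forward from dda59e7 to 4d4f5b0 is possible iff dda59e7 is an ancestor of 4d4f5b0.
Ancestors of 4d4f5b0: {2b37897, 4d4f5b0, 763adf5, ae9a6ae, afb76a5, dda59e7, e663f7f}.
dda59e7 is among them, so fast-forward is possible.

Yes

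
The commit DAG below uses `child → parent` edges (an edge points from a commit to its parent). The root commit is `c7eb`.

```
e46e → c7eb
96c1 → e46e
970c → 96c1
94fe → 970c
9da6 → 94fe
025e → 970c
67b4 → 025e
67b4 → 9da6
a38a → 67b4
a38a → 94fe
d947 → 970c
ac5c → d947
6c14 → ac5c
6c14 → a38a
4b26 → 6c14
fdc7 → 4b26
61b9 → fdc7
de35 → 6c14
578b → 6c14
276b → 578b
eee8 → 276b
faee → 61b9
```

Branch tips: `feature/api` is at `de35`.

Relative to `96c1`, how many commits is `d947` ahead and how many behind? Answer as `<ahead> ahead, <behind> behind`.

2 ahead, 0 behind

Reachable from d947: {96c1, 970c, c7eb, d947, e46e}.
Reachable from 96c1: {96c1, c7eb, e46e}.
Only in d947's history (ahead): {970c, d947} — 2.
Only in 96c1's history (behind): {} — 0.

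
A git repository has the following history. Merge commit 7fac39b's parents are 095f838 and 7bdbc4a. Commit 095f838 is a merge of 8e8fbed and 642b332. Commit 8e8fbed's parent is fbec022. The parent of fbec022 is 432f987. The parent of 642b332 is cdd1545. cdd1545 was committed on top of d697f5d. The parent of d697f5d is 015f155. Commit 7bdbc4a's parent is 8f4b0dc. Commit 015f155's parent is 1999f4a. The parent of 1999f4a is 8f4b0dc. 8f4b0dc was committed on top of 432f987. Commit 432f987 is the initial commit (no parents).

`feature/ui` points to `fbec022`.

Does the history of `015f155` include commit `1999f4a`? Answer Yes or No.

Yes

Ancestors of 015f155 (commits reachable by following parents): {015f155, 1999f4a, 432f987, 8f4b0dc}.
1999f4a is in that set, so it is an ancestor of 015f155.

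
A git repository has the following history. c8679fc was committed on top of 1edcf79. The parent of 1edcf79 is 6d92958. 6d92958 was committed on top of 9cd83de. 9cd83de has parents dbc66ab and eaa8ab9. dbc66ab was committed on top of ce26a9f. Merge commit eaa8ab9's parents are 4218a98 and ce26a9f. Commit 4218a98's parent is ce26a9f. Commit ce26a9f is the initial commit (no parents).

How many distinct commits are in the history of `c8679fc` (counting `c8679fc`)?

8

Walking parent pointers from c8679fc: reachable set = {1edcf79, 4218a98, 6d92958, 9cd83de, c8679fc, ce26a9f, dbc66ab, eaa8ab9}.
That is 8 commits.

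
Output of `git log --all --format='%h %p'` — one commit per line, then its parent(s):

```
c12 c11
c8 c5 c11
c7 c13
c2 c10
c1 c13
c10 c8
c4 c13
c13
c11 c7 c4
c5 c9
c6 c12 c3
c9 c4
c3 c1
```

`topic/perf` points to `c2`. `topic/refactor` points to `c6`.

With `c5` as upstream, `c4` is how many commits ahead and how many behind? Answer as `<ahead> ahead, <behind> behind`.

Reachable from c4: {c13, c4}.
Reachable from c5: {c13, c4, c5, c9}.
Only in c4's history (ahead): {} — 0.
Only in c5's history (behind): {c5, c9} — 2.

0 ahead, 2 behind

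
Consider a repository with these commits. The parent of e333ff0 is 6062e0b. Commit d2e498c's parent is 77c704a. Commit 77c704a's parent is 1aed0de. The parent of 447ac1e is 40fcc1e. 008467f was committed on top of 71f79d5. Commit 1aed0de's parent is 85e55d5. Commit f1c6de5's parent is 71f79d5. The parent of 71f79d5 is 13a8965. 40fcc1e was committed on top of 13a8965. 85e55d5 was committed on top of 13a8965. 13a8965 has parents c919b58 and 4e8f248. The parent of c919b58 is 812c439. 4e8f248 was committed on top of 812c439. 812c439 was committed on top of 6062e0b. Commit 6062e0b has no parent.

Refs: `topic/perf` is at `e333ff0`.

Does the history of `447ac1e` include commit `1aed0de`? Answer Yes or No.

Ancestors of 447ac1e: {13a8965, 40fcc1e, 447ac1e, 4e8f248, 6062e0b, 812c439, c919b58}.
1aed0de is not in that set, so it is not an ancestor of 447ac1e.

No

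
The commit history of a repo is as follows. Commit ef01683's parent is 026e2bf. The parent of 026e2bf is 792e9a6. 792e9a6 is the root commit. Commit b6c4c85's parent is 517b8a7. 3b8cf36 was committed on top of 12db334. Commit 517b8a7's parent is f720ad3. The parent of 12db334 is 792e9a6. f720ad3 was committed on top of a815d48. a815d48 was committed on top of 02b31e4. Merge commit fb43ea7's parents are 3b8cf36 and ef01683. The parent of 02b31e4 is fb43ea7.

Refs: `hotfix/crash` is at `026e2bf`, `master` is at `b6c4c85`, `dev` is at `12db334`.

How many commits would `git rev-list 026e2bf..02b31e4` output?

5

Reachable from 02b31e4: {026e2bf, 02b31e4, 12db334, 3b8cf36, 792e9a6, ef01683, fb43ea7}.
Reachable from 026e2bf: {026e2bf, 792e9a6}.
In 02b31e4's history but not 026e2bf's: {02b31e4, 12db334, 3b8cf36, ef01683, fb43ea7} — 5 commits.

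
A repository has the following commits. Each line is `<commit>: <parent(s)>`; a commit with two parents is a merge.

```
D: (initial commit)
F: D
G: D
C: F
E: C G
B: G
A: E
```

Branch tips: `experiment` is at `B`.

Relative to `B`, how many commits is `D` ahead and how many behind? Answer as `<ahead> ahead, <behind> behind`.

0 ahead, 2 behind

Reachable from D: {D}.
Reachable from B: {B, D, G}.
Only in D's history (ahead): {} — 0.
Only in B's history (behind): {B, G} — 2.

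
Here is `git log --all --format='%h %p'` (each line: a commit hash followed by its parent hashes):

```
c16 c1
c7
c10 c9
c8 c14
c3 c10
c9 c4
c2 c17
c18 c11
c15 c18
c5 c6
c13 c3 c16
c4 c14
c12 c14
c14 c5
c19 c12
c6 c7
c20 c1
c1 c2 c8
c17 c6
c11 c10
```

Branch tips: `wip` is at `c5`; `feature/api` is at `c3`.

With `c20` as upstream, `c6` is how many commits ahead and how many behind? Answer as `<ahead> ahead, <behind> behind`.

Reachable from c6: {c6, c7}.
Reachable from c20: {c1, c14, c17, c2, c20, c5, c6, c7, c8}.
Only in c6's history (ahead): {} — 0.
Only in c20's history (behind): {c1, c14, c17, c2, c20, c5, c8} — 7.

0 ahead, 7 behind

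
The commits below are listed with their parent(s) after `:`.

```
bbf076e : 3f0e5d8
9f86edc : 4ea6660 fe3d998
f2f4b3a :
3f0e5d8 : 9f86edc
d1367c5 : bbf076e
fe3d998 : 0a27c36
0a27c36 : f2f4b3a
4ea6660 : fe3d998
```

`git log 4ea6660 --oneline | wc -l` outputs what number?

Walking parent pointers from 4ea6660: reachable set = {0a27c36, 4ea6660, f2f4b3a, fe3d998}.
That is 4 commits.

4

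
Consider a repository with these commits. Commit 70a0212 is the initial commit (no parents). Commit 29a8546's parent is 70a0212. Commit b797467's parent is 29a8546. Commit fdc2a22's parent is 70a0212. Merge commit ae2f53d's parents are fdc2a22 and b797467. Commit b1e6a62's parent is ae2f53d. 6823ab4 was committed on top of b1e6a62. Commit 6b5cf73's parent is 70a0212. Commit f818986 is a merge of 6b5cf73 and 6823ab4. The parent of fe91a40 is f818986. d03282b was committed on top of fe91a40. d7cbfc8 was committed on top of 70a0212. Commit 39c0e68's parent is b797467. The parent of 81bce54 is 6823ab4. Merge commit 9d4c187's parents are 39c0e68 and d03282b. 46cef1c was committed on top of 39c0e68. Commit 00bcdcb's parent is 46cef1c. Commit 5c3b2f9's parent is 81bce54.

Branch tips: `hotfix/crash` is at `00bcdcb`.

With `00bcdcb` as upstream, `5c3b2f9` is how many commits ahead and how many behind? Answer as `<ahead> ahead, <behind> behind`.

6 ahead, 3 behind

Reachable from 5c3b2f9: {29a8546, 5c3b2f9, 6823ab4, 70a0212, 81bce54, ae2f53d, b1e6a62, b797467, fdc2a22}.
Reachable from 00bcdcb: {00bcdcb, 29a8546, 39c0e68, 46cef1c, 70a0212, b797467}.
Only in 5c3b2f9's history (ahead): {5c3b2f9, 6823ab4, 81bce54, ae2f53d, b1e6a62, fdc2a22} — 6.
Only in 00bcdcb's history (behind): {00bcdcb, 39c0e68, 46cef1c} — 3.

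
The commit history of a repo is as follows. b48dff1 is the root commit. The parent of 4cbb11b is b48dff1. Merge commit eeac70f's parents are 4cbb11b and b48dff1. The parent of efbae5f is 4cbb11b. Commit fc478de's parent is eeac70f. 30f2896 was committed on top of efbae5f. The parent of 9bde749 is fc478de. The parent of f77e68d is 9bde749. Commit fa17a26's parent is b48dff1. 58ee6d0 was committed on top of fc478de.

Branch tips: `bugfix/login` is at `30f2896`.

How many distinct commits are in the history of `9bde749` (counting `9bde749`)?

5

Walking parent pointers from 9bde749: reachable set = {4cbb11b, 9bde749, b48dff1, eeac70f, fc478de}.
That is 5 commits.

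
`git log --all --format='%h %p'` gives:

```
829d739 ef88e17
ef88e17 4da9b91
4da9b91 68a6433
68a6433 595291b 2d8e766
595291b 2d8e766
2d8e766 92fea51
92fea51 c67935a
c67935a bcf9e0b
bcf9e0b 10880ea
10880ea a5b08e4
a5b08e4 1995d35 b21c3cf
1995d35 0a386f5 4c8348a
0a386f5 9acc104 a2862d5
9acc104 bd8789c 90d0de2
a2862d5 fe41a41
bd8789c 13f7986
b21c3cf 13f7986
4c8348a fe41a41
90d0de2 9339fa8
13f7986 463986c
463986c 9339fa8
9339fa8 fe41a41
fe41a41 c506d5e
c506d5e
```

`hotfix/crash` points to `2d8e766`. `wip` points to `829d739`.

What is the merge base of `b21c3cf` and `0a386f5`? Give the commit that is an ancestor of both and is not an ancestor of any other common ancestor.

Ancestors of b21c3cf: {13f7986, 463986c, 9339fa8, b21c3cf, c506d5e, fe41a41}.
Ancestors of 0a386f5: {0a386f5, 13f7986, 463986c, 90d0de2, 9339fa8, 9acc104, a2862d5, bd8789c, c506d5e, fe41a41}.
Common ancestors: {13f7986, 463986c, 9339fa8, c506d5e, fe41a41}.
Among these, 13f7986 is not an ancestor of any other common ancestor — it is the merge base.

13f7986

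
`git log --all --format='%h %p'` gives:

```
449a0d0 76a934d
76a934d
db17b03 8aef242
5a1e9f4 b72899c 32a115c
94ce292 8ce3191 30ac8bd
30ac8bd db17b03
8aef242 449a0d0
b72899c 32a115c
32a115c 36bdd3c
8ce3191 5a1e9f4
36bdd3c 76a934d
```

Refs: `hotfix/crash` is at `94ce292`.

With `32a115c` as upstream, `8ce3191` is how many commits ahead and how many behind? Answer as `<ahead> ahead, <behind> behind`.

3 ahead, 0 behind

Reachable from 8ce3191: {32a115c, 36bdd3c, 5a1e9f4, 76a934d, 8ce3191, b72899c}.
Reachable from 32a115c: {32a115c, 36bdd3c, 76a934d}.
Only in 8ce3191's history (ahead): {5a1e9f4, 8ce3191, b72899c} — 3.
Only in 32a115c's history (behind): {} — 0.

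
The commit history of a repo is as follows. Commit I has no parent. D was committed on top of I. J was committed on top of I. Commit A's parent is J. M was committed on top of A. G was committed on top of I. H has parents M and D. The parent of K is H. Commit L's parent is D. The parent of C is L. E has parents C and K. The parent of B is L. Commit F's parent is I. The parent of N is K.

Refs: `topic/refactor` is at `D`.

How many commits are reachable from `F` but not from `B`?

1

Reachable from F: {F, I}.
Reachable from B: {B, D, I, L}.
In F's history but not B's: {F} — 1 commit.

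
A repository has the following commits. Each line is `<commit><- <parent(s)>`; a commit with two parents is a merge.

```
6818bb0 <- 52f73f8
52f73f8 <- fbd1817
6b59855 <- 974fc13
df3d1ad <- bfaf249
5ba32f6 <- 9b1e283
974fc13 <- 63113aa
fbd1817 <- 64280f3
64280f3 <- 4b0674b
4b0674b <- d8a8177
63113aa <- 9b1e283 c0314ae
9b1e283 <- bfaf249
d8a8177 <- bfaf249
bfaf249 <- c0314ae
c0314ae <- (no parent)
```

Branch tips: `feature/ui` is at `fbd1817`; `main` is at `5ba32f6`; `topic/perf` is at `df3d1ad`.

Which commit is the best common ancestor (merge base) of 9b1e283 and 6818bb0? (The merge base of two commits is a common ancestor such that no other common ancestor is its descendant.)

Ancestors of 9b1e283: {9b1e283, bfaf249, c0314ae}.
Ancestors of 6818bb0: {4b0674b, 52f73f8, 64280f3, 6818bb0, bfaf249, c0314ae, d8a8177, fbd1817}.
Common ancestors: {bfaf249, c0314ae}.
Among these, bfaf249 is not an ancestor of any other common ancestor — it is the merge base.

bfaf249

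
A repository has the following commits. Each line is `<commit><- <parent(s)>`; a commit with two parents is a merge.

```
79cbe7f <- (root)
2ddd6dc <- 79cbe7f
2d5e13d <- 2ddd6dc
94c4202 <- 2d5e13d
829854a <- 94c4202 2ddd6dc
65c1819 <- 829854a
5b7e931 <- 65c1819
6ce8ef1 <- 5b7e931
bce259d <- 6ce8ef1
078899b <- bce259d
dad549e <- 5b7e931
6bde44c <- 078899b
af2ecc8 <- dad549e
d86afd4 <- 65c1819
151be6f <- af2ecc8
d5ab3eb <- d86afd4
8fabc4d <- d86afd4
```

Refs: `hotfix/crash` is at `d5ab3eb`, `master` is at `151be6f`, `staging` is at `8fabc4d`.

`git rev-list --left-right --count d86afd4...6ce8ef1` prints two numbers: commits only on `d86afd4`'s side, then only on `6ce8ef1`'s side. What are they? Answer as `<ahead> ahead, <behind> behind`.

1 ahead, 2 behind

Reachable from d86afd4: {2d5e13d, 2ddd6dc, 65c1819, 79cbe7f, 829854a, 94c4202, d86afd4}.
Reachable from 6ce8ef1: {2d5e13d, 2ddd6dc, 5b7e931, 65c1819, 6ce8ef1, 79cbe7f, 829854a, 94c4202}.
Only in d86afd4's history (ahead): {d86afd4} — 1.
Only in 6ce8ef1's history (behind): {5b7e931, 6ce8ef1} — 2.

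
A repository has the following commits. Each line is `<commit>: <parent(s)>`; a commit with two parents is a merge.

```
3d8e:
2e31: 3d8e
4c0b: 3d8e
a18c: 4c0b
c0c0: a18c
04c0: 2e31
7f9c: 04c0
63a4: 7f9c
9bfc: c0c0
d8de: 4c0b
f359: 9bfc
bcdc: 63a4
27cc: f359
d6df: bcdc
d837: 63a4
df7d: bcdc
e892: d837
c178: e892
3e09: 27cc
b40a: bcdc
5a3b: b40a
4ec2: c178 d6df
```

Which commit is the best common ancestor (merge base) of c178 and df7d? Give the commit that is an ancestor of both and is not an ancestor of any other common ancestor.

Ancestors of c178: {04c0, 2e31, 3d8e, 63a4, 7f9c, c178, d837, e892}.
Ancestors of df7d: {04c0, 2e31, 3d8e, 63a4, 7f9c, bcdc, df7d}.
Common ancestors: {04c0, 2e31, 3d8e, 63a4, 7f9c}.
Among these, 63a4 is not an ancestor of any other common ancestor — it is the merge base.

63a4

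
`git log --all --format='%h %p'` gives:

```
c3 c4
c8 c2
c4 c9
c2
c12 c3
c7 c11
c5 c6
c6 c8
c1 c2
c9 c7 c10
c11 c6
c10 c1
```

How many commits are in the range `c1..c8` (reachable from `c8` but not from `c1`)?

Reachable from c8: {c2, c8}.
Reachable from c1: {c1, c2}.
In c8's history but not c1's: {c8} — 1 commit.

1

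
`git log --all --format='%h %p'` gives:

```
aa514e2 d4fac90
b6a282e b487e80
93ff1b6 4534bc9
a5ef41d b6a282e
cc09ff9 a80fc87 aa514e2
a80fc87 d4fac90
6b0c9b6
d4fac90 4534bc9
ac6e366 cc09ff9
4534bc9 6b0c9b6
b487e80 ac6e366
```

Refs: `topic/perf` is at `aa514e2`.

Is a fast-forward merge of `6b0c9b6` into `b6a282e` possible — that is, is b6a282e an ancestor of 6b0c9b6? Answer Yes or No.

No

A fast-forward from b6a282e to 6b0c9b6 is possible iff b6a282e is an ancestor of 6b0c9b6.
Ancestors of 6b0c9b6: {6b0c9b6}.
b6a282e is not among them, so fast-forward is not possible.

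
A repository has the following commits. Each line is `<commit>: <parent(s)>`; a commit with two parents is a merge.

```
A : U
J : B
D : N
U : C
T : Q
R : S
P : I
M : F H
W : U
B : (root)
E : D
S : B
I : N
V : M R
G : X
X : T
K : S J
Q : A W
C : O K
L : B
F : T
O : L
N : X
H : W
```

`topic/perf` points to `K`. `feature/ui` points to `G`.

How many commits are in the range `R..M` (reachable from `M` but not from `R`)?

Reachable from M: {A, B, C, F, H, J, K, L, M, O, Q, S, T, U, W}.
Reachable from R: {B, R, S}.
In M's history but not R's: {A, C, F, H, J, K, L, M, O, Q, T, U, W} — 13 commits.

13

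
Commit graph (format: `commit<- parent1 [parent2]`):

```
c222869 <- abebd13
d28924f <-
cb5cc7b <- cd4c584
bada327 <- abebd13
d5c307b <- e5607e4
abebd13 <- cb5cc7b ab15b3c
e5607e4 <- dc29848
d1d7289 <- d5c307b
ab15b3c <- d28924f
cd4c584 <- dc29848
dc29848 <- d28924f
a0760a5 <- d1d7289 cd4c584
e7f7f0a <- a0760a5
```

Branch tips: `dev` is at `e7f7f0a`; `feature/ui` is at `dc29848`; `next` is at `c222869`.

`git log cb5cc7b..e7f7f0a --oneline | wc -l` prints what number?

5

Reachable from e7f7f0a: {a0760a5, cd4c584, d1d7289, d28924f, d5c307b, dc29848, e5607e4, e7f7f0a}.
Reachable from cb5cc7b: {cb5cc7b, cd4c584, d28924f, dc29848}.
In e7f7f0a's history but not cb5cc7b's: {a0760a5, d1d7289, d5c307b, e5607e4, e7f7f0a} — 5 commits.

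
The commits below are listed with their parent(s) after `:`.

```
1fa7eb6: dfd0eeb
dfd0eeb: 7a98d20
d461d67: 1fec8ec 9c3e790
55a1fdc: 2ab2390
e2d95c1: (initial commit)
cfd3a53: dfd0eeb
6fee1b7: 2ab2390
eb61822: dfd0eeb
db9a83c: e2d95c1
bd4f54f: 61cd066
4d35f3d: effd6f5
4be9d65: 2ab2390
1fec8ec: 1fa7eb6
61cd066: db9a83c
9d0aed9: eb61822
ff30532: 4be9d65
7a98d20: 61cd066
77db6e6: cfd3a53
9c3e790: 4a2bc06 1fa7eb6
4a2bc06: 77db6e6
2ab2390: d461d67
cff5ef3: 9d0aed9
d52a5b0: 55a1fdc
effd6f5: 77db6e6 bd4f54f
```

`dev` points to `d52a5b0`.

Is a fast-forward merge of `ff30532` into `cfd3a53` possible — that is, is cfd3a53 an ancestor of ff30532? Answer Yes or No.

Yes

A fast-forward from cfd3a53 to ff30532 is possible iff cfd3a53 is an ancestor of ff30532.
Ancestors of ff30532: {1fa7eb6, 1fec8ec, 2ab2390, 4a2bc06, 4be9d65, 61cd066, 77db6e6, 7a98d20, 9c3e790, cfd3a53, d461d67, db9a83c, dfd0eeb, e2d95c1, ff30532}.
cfd3a53 is among them, so fast-forward is possible.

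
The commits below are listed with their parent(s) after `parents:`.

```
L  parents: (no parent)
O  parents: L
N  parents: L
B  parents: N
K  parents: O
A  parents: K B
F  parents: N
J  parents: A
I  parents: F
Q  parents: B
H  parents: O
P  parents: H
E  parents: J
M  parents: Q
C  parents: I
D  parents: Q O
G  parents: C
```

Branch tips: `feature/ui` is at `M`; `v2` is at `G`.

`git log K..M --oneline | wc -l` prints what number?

4

Reachable from M: {B, L, M, N, Q}.
Reachable from K: {K, L, O}.
In M's history but not K's: {B, M, N, Q} — 4 commits.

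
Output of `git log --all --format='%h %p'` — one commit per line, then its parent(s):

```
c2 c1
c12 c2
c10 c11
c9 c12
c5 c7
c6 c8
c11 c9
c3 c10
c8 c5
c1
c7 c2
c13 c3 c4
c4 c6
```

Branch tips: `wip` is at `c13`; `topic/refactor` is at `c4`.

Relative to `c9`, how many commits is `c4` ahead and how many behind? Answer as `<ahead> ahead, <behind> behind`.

5 ahead, 2 behind

Reachable from c4: {c1, c2, c4, c5, c6, c7, c8}.
Reachable from c9: {c1, c12, c2, c9}.
Only in c4's history (ahead): {c4, c5, c6, c7, c8} — 5.
Only in c9's history (behind): {c12, c9} — 2.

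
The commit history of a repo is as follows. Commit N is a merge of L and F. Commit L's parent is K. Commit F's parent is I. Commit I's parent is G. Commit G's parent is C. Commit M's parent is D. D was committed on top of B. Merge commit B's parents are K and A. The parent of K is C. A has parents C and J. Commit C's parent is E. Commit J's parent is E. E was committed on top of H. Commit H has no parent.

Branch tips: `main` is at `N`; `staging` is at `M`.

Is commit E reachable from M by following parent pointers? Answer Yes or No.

Yes

Ancestors of M (commits reachable by following parents): {A, B, C, D, E, H, J, K, M}.
E is in that set, so it is an ancestor of M.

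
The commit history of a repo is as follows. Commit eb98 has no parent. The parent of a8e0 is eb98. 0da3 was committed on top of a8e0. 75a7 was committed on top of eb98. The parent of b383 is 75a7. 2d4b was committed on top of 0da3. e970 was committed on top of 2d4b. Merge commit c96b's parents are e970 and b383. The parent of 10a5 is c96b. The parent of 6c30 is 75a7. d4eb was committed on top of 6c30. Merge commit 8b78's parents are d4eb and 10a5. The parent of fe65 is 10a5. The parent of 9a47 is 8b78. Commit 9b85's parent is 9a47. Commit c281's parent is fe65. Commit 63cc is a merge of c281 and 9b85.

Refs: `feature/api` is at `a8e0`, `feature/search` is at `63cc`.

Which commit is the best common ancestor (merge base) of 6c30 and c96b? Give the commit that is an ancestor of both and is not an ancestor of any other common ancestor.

Ancestors of 6c30: {6c30, 75a7, eb98}.
Ancestors of c96b: {0da3, 2d4b, 75a7, a8e0, b383, c96b, e970, eb98}.
Common ancestors: {75a7, eb98}.
Among these, 75a7 is not an ancestor of any other common ancestor — it is the merge base.

75a7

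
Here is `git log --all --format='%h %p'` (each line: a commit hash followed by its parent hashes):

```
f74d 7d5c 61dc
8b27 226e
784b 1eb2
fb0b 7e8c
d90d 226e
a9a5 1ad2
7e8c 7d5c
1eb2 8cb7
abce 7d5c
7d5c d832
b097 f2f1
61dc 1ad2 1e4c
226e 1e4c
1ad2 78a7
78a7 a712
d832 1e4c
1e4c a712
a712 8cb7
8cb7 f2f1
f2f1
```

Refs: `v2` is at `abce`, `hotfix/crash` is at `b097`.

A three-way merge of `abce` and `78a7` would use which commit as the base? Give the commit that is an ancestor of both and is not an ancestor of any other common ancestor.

a712

Ancestors of abce: {1e4c, 7d5c, 8cb7, a712, abce, d832, f2f1}.
Ancestors of 78a7: {78a7, 8cb7, a712, f2f1}.
Common ancestors: {8cb7, a712, f2f1}.
Among these, a712 is not an ancestor of any other common ancestor — it is the merge base.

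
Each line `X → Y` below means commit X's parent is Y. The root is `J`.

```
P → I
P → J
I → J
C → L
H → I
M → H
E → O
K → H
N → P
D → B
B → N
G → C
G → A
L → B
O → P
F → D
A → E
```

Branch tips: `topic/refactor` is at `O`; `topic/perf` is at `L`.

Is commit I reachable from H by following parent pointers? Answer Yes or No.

Yes

Ancestors of H (commits reachable by following parents): {H, I, J}.
I is in that set, so it is an ancestor of H.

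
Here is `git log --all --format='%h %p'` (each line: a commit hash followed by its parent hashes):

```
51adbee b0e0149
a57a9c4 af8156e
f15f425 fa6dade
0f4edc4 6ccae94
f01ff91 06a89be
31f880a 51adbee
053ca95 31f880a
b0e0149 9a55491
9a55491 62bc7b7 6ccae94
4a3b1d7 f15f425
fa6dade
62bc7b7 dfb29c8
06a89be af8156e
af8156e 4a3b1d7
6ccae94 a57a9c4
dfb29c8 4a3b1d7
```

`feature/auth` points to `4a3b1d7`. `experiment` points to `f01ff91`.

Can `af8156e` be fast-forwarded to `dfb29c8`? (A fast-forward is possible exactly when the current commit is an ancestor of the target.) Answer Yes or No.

No

A fast-forward from af8156e to dfb29c8 is possible iff af8156e is an ancestor of dfb29c8.
Ancestors of dfb29c8: {4a3b1d7, dfb29c8, f15f425, fa6dade}.
af8156e is not among them, so fast-forward is not possible.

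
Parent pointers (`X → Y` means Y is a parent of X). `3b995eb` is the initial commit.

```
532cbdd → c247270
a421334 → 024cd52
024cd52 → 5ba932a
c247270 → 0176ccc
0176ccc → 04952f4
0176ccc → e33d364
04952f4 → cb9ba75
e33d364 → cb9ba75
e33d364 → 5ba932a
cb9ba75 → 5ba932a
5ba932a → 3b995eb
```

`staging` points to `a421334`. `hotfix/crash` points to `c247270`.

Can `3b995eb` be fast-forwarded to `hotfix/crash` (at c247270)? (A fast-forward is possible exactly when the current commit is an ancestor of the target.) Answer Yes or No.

Yes

A fast-forward from 3b995eb to c247270 is possible iff 3b995eb is an ancestor of c247270.
Ancestors of c247270: {0176ccc, 04952f4, 3b995eb, 5ba932a, c247270, cb9ba75, e33d364}.
3b995eb is among them, so fast-forward is possible.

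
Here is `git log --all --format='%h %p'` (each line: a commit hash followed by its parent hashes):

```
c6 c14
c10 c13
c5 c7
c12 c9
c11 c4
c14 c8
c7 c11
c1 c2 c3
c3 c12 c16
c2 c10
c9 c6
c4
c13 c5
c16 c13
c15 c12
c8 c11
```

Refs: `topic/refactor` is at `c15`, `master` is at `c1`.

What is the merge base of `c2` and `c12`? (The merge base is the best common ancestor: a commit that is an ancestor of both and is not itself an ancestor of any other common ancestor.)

Ancestors of c2: {c10, c11, c13, c2, c4, c5, c7}.
Ancestors of c12: {c11, c12, c14, c4, c6, c8, c9}.
Common ancestors: {c11, c4}.
Among these, c11 is not an ancestor of any other common ancestor — it is the merge base.

c11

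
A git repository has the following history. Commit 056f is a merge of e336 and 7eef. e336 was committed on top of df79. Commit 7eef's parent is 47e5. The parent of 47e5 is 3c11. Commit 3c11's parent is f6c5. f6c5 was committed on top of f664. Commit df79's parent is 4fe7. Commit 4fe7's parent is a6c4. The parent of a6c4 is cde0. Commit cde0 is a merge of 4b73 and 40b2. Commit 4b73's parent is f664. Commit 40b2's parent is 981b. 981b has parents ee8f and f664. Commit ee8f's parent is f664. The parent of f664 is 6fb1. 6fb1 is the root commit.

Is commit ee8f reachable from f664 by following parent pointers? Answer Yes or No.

No

Ancestors of f664: {6fb1, f664}.
ee8f is not in that set, so it is not an ancestor of f664.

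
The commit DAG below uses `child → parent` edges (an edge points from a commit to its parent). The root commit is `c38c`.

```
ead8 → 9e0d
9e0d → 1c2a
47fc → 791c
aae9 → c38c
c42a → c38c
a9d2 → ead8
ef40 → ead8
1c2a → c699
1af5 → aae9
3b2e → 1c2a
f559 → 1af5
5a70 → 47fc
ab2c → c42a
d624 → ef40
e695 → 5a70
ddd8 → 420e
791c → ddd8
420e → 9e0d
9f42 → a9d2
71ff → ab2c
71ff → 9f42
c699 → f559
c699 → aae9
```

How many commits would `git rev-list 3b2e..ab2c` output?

2

Reachable from ab2c: {ab2c, c38c, c42a}.
Reachable from 3b2e: {1af5, 1c2a, 3b2e, aae9, c38c, c699, f559}.
In ab2c's history but not 3b2e's: {ab2c, c42a} — 2 commits.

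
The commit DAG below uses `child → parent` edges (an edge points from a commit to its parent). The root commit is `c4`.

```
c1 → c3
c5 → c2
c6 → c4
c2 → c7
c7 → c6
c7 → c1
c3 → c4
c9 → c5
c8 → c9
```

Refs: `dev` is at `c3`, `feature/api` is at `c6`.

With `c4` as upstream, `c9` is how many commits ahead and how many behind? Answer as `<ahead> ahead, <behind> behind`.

Reachable from c9: {c1, c2, c3, c4, c5, c6, c7, c9}.
Reachable from c4: {c4}.
Only in c9's history (ahead): {c1, c2, c3, c5, c6, c7, c9} — 7.
Only in c4's history (behind): {} — 0.

7 ahead, 0 behind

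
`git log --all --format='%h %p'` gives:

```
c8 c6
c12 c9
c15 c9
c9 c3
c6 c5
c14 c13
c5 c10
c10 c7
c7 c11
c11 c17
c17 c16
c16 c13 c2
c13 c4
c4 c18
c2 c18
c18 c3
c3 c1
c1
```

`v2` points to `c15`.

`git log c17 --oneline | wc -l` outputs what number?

Walking parent pointers from c17: reachable set = {c1, c13, c16, c17, c18, c2, c3, c4}.
That is 8 commits.

8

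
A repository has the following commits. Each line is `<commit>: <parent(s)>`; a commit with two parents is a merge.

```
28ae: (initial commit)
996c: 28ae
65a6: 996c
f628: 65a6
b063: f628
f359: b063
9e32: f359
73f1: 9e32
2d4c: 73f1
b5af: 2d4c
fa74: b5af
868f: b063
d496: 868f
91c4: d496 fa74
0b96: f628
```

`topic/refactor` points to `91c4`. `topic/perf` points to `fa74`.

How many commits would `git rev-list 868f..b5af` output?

Reachable from b5af: {28ae, 2d4c, 65a6, 73f1, 996c, 9e32, b063, b5af, f359, f628}.
Reachable from 868f: {28ae, 65a6, 868f, 996c, b063, f628}.
In b5af's history but not 868f's: {2d4c, 73f1, 9e32, b5af, f359} — 5 commits.

5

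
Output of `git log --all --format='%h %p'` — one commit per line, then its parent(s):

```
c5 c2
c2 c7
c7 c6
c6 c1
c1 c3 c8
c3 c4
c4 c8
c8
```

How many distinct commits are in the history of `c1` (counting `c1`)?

Walking parent pointers from c1: reachable set = {c1, c3, c4, c8}.
That is 4 commits.

4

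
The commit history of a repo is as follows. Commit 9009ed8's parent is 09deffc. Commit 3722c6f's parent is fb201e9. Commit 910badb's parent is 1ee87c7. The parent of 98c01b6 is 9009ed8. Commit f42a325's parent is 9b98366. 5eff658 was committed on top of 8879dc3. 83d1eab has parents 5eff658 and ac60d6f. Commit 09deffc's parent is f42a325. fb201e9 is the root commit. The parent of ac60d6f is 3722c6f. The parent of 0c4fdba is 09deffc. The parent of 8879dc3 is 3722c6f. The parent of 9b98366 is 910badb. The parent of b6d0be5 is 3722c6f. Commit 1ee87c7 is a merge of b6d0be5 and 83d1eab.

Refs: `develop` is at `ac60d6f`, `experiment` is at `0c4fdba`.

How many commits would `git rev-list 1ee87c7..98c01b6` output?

Reachable from 98c01b6: {09deffc, 1ee87c7, 3722c6f, 5eff658, 83d1eab, 8879dc3, 9009ed8, 910badb, 98c01b6, 9b98366, ac60d6f, b6d0be5, f42a325, fb201e9}.
Reachable from 1ee87c7: {1ee87c7, 3722c6f, 5eff658, 83d1eab, 8879dc3, ac60d6f, b6d0be5, fb201e9}.
In 98c01b6's history but not 1ee87c7's: {09deffc, 9009ed8, 910badb, 98c01b6, 9b98366, f42a325} — 6 commits.

6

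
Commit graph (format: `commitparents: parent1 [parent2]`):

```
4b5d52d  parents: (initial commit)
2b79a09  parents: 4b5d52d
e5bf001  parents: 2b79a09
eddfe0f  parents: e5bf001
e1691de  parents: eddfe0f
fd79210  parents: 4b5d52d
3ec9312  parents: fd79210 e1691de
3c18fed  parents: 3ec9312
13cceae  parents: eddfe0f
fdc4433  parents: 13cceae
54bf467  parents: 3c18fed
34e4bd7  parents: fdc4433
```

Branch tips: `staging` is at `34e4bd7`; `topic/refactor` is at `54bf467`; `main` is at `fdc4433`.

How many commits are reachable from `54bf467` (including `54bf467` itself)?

Walking parent pointers from 54bf467: reachable set = {2b79a09, 3c18fed, 3ec9312, 4b5d52d, 54bf467, e1691de, e5bf001, eddfe0f, fd79210}.
That is 9 commits.

9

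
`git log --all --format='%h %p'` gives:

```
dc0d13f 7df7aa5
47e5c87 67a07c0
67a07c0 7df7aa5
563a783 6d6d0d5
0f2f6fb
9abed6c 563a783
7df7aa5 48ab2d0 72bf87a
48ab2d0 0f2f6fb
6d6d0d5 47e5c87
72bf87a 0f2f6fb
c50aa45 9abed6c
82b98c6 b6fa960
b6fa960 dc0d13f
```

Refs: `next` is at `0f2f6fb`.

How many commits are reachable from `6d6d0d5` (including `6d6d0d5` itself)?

7

Walking parent pointers from 6d6d0d5: reachable set = {0f2f6fb, 47e5c87, 48ab2d0, 67a07c0, 6d6d0d5, 72bf87a, 7df7aa5}.
That is 7 commits.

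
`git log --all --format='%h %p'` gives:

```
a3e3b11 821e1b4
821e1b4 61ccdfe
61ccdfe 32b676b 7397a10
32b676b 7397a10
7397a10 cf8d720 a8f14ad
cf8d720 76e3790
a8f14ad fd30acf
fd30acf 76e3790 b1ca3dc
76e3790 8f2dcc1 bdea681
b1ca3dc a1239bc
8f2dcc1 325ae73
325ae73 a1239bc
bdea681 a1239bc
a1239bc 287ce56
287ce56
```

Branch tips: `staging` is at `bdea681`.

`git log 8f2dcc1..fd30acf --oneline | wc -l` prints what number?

4

Reachable from fd30acf: {287ce56, 325ae73, 76e3790, 8f2dcc1, a1239bc, b1ca3dc, bdea681, fd30acf}.
Reachable from 8f2dcc1: {287ce56, 325ae73, 8f2dcc1, a1239bc}.
In fd30acf's history but not 8f2dcc1's: {76e3790, b1ca3dc, bdea681, fd30acf} — 4 commits.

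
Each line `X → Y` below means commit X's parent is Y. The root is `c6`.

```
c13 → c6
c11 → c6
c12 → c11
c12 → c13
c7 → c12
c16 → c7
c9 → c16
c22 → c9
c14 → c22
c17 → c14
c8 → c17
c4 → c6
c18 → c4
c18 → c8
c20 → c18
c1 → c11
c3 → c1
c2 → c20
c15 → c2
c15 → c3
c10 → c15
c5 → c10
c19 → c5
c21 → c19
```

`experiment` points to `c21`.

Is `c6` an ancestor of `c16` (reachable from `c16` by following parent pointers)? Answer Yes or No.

Ancestors of c16 (commits reachable by following parents): {c11, c12, c13, c16, c6, c7}.
c6 is in that set, so it is an ancestor of c16.

Yes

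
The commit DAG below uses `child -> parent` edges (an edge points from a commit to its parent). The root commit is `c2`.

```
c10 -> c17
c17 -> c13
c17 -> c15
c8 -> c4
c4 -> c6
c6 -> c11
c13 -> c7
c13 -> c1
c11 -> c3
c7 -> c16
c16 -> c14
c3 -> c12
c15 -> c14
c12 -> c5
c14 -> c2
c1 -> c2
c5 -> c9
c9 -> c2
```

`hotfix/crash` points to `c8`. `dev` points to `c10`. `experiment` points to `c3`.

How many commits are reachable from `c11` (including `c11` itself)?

6

Walking parent pointers from c11: reachable set = {c11, c12, c2, c3, c5, c9}.
That is 6 commits.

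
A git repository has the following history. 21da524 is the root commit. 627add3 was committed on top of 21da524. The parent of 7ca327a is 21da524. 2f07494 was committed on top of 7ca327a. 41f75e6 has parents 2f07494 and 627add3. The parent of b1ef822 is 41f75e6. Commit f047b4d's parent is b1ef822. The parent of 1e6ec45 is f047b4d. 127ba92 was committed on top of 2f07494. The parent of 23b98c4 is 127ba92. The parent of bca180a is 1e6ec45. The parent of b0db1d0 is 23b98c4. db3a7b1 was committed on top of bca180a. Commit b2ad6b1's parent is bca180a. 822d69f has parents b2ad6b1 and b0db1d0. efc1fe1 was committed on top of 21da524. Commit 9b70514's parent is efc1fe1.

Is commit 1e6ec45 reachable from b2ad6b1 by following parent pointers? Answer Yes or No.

Ancestors of b2ad6b1 (commits reachable by following parents): {1e6ec45, 21da524, 2f07494, 41f75e6, 627add3, 7ca327a, b1ef822, b2ad6b1, bca180a, f047b4d}.
1e6ec45 is in that set, so it is an ancestor of b2ad6b1.

Yes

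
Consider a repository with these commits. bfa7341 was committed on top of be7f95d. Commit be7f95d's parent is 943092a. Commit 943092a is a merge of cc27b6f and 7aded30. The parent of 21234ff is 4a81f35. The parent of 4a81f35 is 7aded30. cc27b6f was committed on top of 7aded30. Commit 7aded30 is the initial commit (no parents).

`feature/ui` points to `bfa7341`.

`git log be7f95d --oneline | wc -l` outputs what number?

Walking parent pointers from be7f95d: reachable set = {7aded30, 943092a, be7f95d, cc27b6f}.
That is 4 commits.

4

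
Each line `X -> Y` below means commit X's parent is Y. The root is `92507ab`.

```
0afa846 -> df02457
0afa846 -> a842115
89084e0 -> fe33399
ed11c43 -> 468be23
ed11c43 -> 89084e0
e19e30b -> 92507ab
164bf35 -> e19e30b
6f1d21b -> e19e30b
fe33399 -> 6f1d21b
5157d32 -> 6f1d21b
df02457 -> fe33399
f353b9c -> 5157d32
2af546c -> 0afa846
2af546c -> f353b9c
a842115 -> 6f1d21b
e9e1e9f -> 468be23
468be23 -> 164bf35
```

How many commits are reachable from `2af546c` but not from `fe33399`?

Reachable from 2af546c: {0afa846, 2af546c, 5157d32, 6f1d21b, 92507ab, a842115, df02457, e19e30b, f353b9c, fe33399}.
Reachable from fe33399: {6f1d21b, 92507ab, e19e30b, fe33399}.
In 2af546c's history but not fe33399's: {0afa846, 2af546c, 5157d32, a842115, df02457, f353b9c} — 6 commits.

6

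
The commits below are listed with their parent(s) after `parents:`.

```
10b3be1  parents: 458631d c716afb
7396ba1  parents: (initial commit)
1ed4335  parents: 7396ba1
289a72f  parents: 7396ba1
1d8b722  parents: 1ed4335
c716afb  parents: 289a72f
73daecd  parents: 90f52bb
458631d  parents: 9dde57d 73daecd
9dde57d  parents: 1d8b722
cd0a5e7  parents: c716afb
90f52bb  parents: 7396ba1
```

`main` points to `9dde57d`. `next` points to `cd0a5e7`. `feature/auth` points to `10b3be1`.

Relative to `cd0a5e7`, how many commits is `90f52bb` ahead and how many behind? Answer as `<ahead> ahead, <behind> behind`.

Reachable from 90f52bb: {7396ba1, 90f52bb}.
Reachable from cd0a5e7: {289a72f, 7396ba1, c716afb, cd0a5e7}.
Only in 90f52bb's history (ahead): {90f52bb} — 1.
Only in cd0a5e7's history (behind): {289a72f, c716afb, cd0a5e7} — 3.

1 ahead, 3 behind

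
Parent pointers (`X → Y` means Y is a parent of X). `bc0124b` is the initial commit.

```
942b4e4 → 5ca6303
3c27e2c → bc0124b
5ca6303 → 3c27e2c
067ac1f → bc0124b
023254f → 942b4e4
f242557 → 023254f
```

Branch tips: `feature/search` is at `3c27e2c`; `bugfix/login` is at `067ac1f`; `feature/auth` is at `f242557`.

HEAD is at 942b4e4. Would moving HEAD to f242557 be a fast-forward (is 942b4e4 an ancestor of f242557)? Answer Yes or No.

Yes

A fast-forward from 942b4e4 to f242557 is possible iff 942b4e4 is an ancestor of f242557.
Ancestors of f242557: {023254f, 3c27e2c, 5ca6303, 942b4e4, bc0124b, f242557}.
942b4e4 is among them, so fast-forward is possible.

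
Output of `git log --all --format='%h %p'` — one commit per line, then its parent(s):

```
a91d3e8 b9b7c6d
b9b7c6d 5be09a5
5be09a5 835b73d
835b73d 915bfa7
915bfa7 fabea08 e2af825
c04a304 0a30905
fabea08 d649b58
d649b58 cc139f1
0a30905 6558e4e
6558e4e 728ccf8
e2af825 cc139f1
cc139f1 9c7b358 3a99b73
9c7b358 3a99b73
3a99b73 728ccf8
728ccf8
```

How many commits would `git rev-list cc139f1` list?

Walking parent pointers from cc139f1: reachable set = {3a99b73, 728ccf8, 9c7b358, cc139f1}.
That is 4 commits.

4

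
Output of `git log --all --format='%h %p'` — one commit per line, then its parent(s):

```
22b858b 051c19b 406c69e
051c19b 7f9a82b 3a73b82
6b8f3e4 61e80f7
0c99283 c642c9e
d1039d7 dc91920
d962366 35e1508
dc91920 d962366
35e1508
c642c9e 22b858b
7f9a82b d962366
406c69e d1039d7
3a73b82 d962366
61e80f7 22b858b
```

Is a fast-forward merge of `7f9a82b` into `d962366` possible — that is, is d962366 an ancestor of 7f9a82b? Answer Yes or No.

A fast-forward from d962366 to 7f9a82b is possible iff d962366 is an ancestor of 7f9a82b.
Ancestors of 7f9a82b: {35e1508, 7f9a82b, d962366}.
d962366 is among them, so fast-forward is possible.

Yes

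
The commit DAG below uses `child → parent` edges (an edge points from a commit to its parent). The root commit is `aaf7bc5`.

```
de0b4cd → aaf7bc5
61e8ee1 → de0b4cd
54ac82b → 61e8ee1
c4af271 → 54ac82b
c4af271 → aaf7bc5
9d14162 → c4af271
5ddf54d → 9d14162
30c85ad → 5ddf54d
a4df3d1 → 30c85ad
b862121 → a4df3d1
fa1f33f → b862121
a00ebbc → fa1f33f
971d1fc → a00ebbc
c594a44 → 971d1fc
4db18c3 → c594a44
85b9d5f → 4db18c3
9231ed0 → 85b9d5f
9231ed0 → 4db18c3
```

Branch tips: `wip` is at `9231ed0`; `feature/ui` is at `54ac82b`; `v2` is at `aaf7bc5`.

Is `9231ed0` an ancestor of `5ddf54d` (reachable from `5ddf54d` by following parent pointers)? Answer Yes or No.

Ancestors of 5ddf54d: {54ac82b, 5ddf54d, 61e8ee1, 9d14162, aaf7bc5, c4af271, de0b4cd}.
9231ed0 is not in that set, so it is not an ancestor of 5ddf54d.

No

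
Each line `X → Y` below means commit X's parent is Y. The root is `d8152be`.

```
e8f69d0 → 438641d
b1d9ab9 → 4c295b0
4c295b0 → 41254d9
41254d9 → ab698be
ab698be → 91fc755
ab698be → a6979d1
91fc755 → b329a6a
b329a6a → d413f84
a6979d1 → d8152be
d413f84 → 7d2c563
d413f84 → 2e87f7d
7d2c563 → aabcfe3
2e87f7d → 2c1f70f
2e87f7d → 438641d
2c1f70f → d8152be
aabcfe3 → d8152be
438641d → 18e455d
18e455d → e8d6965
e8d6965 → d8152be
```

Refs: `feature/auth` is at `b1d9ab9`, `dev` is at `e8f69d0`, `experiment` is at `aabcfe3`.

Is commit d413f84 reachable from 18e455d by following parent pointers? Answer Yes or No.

Ancestors of 18e455d: {18e455d, d8152be, e8d6965}.
d413f84 is not in that set, so it is not an ancestor of 18e455d.

No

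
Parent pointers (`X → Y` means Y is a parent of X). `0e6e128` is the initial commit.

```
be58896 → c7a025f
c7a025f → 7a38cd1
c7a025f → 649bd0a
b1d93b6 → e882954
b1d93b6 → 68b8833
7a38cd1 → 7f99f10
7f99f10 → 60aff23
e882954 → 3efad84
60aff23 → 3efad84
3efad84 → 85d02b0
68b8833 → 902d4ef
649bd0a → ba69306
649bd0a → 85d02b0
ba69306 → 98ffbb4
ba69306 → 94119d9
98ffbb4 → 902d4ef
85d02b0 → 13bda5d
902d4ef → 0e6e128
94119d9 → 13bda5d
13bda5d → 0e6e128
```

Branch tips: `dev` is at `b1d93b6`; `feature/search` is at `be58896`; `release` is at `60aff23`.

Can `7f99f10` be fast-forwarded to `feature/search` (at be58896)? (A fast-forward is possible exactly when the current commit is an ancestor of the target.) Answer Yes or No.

A fast-forward from 7f99f10 to be58896 is possible iff 7f99f10 is an ancestor of be58896.
Ancestors of be58896: {0e6e128, 13bda5d, 3efad84, 60aff23, 649bd0a, 7a38cd1, 7f99f10, 85d02b0, 902d4ef, 94119d9, 98ffbb4, ba69306, be58896, c7a025f}.
7f99f10 is among them, so fast-forward is possible.

Yes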